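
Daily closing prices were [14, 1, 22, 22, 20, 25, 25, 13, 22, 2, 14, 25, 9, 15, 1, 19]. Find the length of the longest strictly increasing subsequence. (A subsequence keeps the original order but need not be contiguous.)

5

Track the smallest tail for each achievable length (strict):
14 → extends → [14]
1 → replaces 14 → [1]
22 → extends → [1, 22]
22 → already a tail → [1, 22]
20 → replaces 22 → [1, 20]
25 → extends → [1, 20, 25]
25 → already a tail → [1, 20, 25]
13 → replaces 20 → [1, 13, 25]
22 → replaces 25 → [1, 13, 22]
2 → replaces 13 → [1, 2, 22]
14 → replaces 22 → [1, 2, 14]
25 → extends → [1, 2, 14, 25]
9 → replaces 14 → [1, 2, 9, 25]
15 → replaces 25 → [1, 2, 9, 15]
1 → already a tail → [1, 2, 9, 15]
19 → extends → [1, 2, 9, 15, 19]
Five tails, so the longest strictly increasing subsequence has length 5 (e.g. 1, 13, 14, 15, 19).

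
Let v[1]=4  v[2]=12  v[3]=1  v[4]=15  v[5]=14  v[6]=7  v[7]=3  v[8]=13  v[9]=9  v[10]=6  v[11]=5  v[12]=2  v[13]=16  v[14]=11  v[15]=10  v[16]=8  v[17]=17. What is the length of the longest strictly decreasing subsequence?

7

Negate each value so 'decreasing' becomes 'increasing', then run patience tails on the negated sequence:
-4 → extends → [-4]
-12 → replaces -4 → [-12]
-1 → extends → [-12, -1]
-15 → replaces -12 → [-15, -1]
-14 → replaces -1 → [-15, -14]
-7 → extends → [-15, -14, -7]
-3 → extends → [-15, -14, -7, -3]
-13 → replaces -7 → [-15, -14, -13, -3]
-9 → replaces -3 → [-15, -14, -13, -9]
-6 → extends → [-15, -14, -13, -9, -6]
-5 → extends → [-15, -14, -13, -9, -6, -5]
-2 → extends → [-15, -14, -13, -9, -6, -5, -2]
-16 → replaces -15 → [-16, -14, -13, -9, -6, -5, -2]
-11 → replaces -9 → [-16, -14, -13, -11, -6, -5, -2]
-10 → replaces -6 → [-16, -14, -13, -11, -10, -5, -2]
-8 → replaces -5 → [-16, -14, -13, -11, -10, -8, -2]
-17 → replaces -16 → [-17, -14, -13, -11, -10, -8, -2]
Seven tails, so the longest strictly decreasing subsequence of the original has length 7.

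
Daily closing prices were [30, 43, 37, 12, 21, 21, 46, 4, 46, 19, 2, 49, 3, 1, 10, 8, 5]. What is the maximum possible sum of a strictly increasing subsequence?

Let S[i] be the best sum of a strictly increasing subsequence ending at i:
i:       1   2   3   4   5   6   7   8   9  10  11  12  13  14  15  16  17
a[i]:   30  43  37  12  21  21  46   4  46  19   2  49   3   1  10   8   5
S:      30  73  67  12  33  33 119   4 119  31   2 168   5   1  15  13  10
Maximum is 168 (e.g. 30 + 43 + 46 + 49).

168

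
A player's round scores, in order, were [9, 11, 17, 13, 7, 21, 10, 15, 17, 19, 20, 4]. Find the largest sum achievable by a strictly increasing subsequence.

Let S[i] be the best sum of a strictly increasing subsequence ending at i:
i:       1   2   3   4   5   6   7   8   9  10  11  12
a[i]:    9  11  17  13   7  21  10  15  17  19  20   4
S:       9  20  37  33   7  58  19  48  65  84 104   4
Maximum is 104 (e.g. 9 + 11 + 13 + 15 + 17 + 19 + 20).

104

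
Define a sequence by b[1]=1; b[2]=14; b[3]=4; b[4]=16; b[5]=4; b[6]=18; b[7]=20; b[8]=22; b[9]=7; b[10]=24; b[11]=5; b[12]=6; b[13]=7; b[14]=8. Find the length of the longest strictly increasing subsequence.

7

Let dp[i] be the length of the longest such subsequence ending at index i:
i:      1  2  3  4  5  6  7  8  9 10 11 12 13 14
b[i]:   1 14  4 16  4 18 20 22  7 24  5  6  7  8
dp:     1  2  2  3  2  4  5  6  3  7  3  4  5  6
Maximum dp value is 7.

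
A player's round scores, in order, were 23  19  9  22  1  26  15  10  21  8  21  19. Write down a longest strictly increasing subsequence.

19, 22, 26

Patience tails give the LIS length; then backtrack through the dp parents:
23 → extends → [23]
19 → replaces 23 → [19]
9 → replaces 19 → [9]
22 → extends → [9, 22]
1 → replaces 9 → [1, 22]
26 → extends → [1, 22, 26]
15 → replaces 22 → [1, 15, 26]
10 → replaces 15 → [1, 10, 26]
21 → replaces 26 → [1, 10, 21]
8 → replaces 10 → [1, 8, 21]
21 → already a tail → [1, 8, 21]
19 → replaces 21 → [1, 8, 19]
Length 3; one witness is 19, 22, 26.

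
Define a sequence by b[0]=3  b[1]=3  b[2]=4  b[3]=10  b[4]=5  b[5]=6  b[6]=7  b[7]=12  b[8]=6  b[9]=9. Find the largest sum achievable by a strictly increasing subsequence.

Let S[i] be the best sum of a strictly increasing subsequence ending at i:
i:      0  1  2  3  4  5  6  7  8  9
b[i]:   3  3  4 10  5  6  7 12  6  9
S:      3  3  7 17 12 18 25 37 18 34
Maximum is 37 (e.g. 3 + 4 + 5 + 6 + 7 + 12).

37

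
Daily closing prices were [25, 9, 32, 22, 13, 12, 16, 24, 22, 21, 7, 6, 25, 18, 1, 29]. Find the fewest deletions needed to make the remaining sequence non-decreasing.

Fewest deletions = n − (longest non-decreasing subsequence).
Patience tails:
25 → extends → [25]
9 → replaces 25 → [9]
32 → extends → [9, 32]
22 → replaces 32 → [9, 22]
13 → replaces 22 → [9, 13]
12 → replaces 13 → [9, 12]
16 → extends → [9, 12, 16]
24 → extends → [9, 12, 16, 24]
22 → replaces 24 → [9, 12, 16, 22]
21 → replaces 22 → [9, 12, 16, 21]
7 → replaces 9 → [7, 12, 16, 21]
6 → replaces 7 → [6, 12, 16, 21]
25 → extends → [6, 12, 16, 21, 25]
18 → replaces 21 → [6, 12, 16, 18, 25]
1 → replaces 6 → [1, 12, 16, 18, 25]
29 → extends → [1, 12, 16, 18, 25, 29]
Longest non-decreasing subsequence has length 6, so deletions = 16 − 6 = 10.

10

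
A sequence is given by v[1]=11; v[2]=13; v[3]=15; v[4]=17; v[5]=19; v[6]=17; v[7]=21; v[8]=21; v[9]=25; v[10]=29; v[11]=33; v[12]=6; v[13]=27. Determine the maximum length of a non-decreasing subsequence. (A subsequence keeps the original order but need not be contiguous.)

10

Let dp[i] be the length of the longest such subsequence ending at index i:
i:      1  2  3  4  5  6  7  8  9 10 11 12 13
v[i]:  11 13 15 17 19 17 21 21 25 29 33  6 27
dp:     1  2  3  4  5  5  6  7  8  9 10  1  9
Maximum dp value is 10.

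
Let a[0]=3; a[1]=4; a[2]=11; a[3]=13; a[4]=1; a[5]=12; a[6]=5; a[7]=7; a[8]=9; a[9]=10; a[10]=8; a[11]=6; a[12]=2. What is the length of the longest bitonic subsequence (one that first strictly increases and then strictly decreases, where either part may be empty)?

9

inc[i] = longest strictly increasing subsequence ending at i; dec[i] = longest strictly decreasing subsequence starting at i:
i:      0  1  2  3  4  5  6  7  8  9 10 11 12
a[i]:   3  4 11 13  1 12  5  7  9 10  8  6  2
inc:    1  2  3  4  1  4  3  4  5  6  5  4  2
dec:    2  2  5  6  1  5  2  3  4  4  3  2  1
Best peak at i=3 (value 13): inc=4, dec=6, length 4+6−1 = 9.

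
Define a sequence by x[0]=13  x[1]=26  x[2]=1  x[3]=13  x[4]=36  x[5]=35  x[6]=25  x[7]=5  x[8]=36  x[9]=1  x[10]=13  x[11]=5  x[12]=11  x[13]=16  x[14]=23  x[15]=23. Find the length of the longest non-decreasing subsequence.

7

Let dp[i] be the length of the longest such subsequence ending at index i:
i:      0  1  2  3  4  5  6  7  8  9 10 11 12 13 14 15
x[i]:  13 26  1 13 36 35 25  5 36  1 13  5 11 16 23 23
dp:     1  2  1  2  3  3  3  2  4  2  3  3  4  5  6  7
Maximum dp value is 7.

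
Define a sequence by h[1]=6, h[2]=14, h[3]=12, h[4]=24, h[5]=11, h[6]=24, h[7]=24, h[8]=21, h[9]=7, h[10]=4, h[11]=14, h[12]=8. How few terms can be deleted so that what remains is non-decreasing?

Fewest deletions = n − (longest non-decreasing subsequence).
Patience tails:
6 → extends → [6]
14 → extends → [6, 14]
12 → replaces 14 → [6, 12]
24 → extends → [6, 12, 24]
11 → replaces 12 → [6, 11, 24]
24 → extends → [6, 11, 24, 24]
24 → extends → [6, 11, 24, 24, 24]
21 → replaces 24 → [6, 11, 21, 24, 24]
7 → replaces 11 → [6, 7, 21, 24, 24]
4 → replaces 6 → [4, 7, 21, 24, 24]
14 → replaces 21 → [4, 7, 14, 24, 24]
8 → replaces 14 → [4, 7, 8, 24, 24]
Longest non-decreasing subsequence has length 5, so deletions = 12 − 5 = 7.

7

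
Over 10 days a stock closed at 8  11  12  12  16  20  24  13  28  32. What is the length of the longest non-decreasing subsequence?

9

Track the smallest tail for each achievable length (allowing ties):
8 → extends → [8]
11 → extends → [8, 11]
12 → extends → [8, 11, 12]
12 → extends → [8, 11, 12, 12]
16 → extends → [8, 11, 12, 12, 16]
20 → extends → [8, 11, 12, 12, 16, 20]
24 → extends → [8, 11, 12, 12, 16, 20, 24]
13 → replaces 16 → [8, 11, 12, 12, 13, 20, 24]
28 → extends → [8, 11, 12, 12, 13, 20, 24, 28]
32 → extends → [8, 11, 12, 12, 13, 20, 24, 28, 32]
Nine tails, so the longest non-decreasing subsequence has length 9 (e.g. 8, 11, 12, 12, 16, 20, 24, 28, 32).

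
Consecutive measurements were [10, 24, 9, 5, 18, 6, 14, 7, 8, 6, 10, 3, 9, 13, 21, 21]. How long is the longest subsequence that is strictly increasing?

Track the smallest tail for each achievable length (strict):
10 → extends → [10]
24 → extends → [10, 24]
9 → replaces 10 → [9, 24]
5 → replaces 9 → [5, 24]
18 → replaces 24 → [5, 18]
6 → replaces 18 → [5, 6]
14 → extends → [5, 6, 14]
7 → replaces 14 → [5, 6, 7]
8 → extends → [5, 6, 7, 8]
6 → already a tail → [5, 6, 7, 8]
10 → extends → [5, 6, 7, 8, 10]
3 → replaces 5 → [3, 6, 7, 8, 10]
9 → replaces 10 → [3, 6, 7, 8, 9]
13 → extends → [3, 6, 7, 8, 9, 13]
21 → extends → [3, 6, 7, 8, 9, 13, 21]
21 → already a tail → [3, 6, 7, 8, 9, 13, 21]
Seven tails, so the longest strictly increasing subsequence has length 7 (e.g. 5, 6, 7, 8, 10, 13, 21).

7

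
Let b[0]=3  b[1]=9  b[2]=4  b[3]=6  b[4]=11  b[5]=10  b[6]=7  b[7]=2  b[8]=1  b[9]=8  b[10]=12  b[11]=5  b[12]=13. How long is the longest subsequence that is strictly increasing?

7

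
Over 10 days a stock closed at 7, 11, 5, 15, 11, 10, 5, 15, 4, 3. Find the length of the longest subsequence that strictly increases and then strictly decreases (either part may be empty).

inc[i] = longest strictly increasing subsequence ending at i; dec[i] = longest strictly decreasing subsequence starting at i:
i:      1  2  3  4  5  6  7  8  9 10
a[i]:   7 11  5 15 11 10  5 15  4  3
inc:    1  2  1  3  2  2  1  3  1  1
dec:    4  5  3  6  5  4  3  3  2  1
Best peak at i=4 (value 15): inc=3, dec=6, length 3+6−1 = 8.

8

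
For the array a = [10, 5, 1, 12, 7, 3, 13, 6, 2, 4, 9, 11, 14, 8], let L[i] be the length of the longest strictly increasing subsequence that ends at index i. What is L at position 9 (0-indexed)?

dp[i] = 1 + max{dp[j] : j<i, a[j]<a[i]} (or 1 if no such j):
i:      0  1  2  3  4  5  6  7  8  9 10 11 12 13
a[i]:  10  5  1 12  7  3 13  6  2  4  9 11 14  8
dp:     1  1  1  2  2  2  3  3  2  3  4  5  6  4
At index 9 the value is 3.

3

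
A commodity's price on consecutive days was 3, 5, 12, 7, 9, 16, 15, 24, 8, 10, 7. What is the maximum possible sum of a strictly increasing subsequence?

64

Let S[i] be the best sum of a strictly increasing subsequence ending at i:
i:      1  2  3  4  5  6  7  8  9 10 11
a[i]:   3  5 12  7  9 16 15 24  8 10  7
S:      3  8 20 15 24 40 39 64 23 34 15
Maximum is 64 (e.g. 3 + 5 + 7 + 9 + 16 + 24).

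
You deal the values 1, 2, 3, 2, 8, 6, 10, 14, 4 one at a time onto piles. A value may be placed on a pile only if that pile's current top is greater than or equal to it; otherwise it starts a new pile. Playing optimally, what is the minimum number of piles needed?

6

Place each on the leftmost legal pile:
1 → new pile 1 (tops now [1])
2 → new pile 2 (tops now [1, 2])
3 → new pile 3 (tops now [1, 2, 3])
2 → pile 2 (tops now [1, 2, 3])
8 → new pile 4 (tops now [1, 2, 3, 8])
6 → pile 4 (tops now [1, 2, 3, 6])
10 → new pile 5 (tops now [1, 2, 3, 6, 10])
14 → new pile 6 (tops now [1, 2, 3, 6, 10, 14])
4 → pile 4 (tops now [1, 2, 3, 4, 10, 14])
Six piles.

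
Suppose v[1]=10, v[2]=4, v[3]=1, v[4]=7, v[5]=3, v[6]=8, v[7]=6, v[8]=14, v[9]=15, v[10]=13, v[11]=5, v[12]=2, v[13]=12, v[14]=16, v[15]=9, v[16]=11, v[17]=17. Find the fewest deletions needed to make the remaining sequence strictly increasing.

Fewest deletions = n − (longest strictly increasing subsequence).
i:      1  2  3  4  5  6  7  8  9 10 11 12 13 14 15 16 17
v[i]:  10  4  1  7  3  8  6 14 15 13  5  2 12 16  9 11 17
dp:     1  1  1  2  2  3  3  4  5  4  3  2  4  6  4  5  7
max dp = 7, so deletions = 17 − 7 = 10.

10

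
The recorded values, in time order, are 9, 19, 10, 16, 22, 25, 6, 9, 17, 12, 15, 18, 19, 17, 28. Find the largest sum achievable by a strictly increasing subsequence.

Let S[i] be the best sum of a strictly increasing subsequence ending at i:
i:       1   2   3   4   5   6   7   8   9  10  11  12  13  14  15
a[i]:    9  19  10  16  22  25   6   9  17  12  15  18  19  17  28
S:       9  28  19  35  57  82   6  15  52  31  46  70  89  63 117
Maximum is 117 (e.g. 9 + 10 + 16 + 17 + 18 + 19 + 28).

117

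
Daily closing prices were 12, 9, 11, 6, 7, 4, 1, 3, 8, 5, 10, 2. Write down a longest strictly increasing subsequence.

6, 7, 8, 10

Patience tails give the LIS length; then backtrack through the dp parents:
12 → extends → [12]
9 → replaces 12 → [9]
11 → extends → [9, 11]
6 → replaces 9 → [6, 11]
7 → replaces 11 → [6, 7]
4 → replaces 6 → [4, 7]
1 → replaces 4 → [1, 7]
3 → replaces 7 → [1, 3]
8 → extends → [1, 3, 8]
5 → replaces 8 → [1, 3, 5]
10 → extends → [1, 3, 5, 10]
2 → replaces 3 → [1, 2, 5, 10]
Length 4; one witness is 6, 7, 8, 10.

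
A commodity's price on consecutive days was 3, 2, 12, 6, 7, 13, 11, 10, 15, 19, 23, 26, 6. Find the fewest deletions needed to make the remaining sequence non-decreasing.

5

Fewest deletions = n − (longest non-decreasing subsequence).
Patience tails:
3 → extends → [3]
2 → replaces 3 → [2]
12 → extends → [2, 12]
6 → replaces 12 → [2, 6]
7 → extends → [2, 6, 7]
13 → extends → [2, 6, 7, 13]
11 → replaces 13 → [2, 6, 7, 11]
10 → replaces 11 → [2, 6, 7, 10]
15 → extends → [2, 6, 7, 10, 15]
19 → extends → [2, 6, 7, 10, 15, 19]
23 → extends → [2, 6, 7, 10, 15, 19, 23]
26 → extends → [2, 6, 7, 10, 15, 19, 23, 26]
6 → replaces 7 → [2, 6, 6, 10, 15, 19, 23, 26]
Longest non-decreasing subsequence has length 8, so deletions = 13 − 8 = 5.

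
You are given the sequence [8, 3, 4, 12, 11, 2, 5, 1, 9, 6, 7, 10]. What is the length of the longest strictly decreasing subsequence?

Negate each value so 'decreasing' becomes 'increasing', then run patience tails on the negated sequence:
-8 → extends → [-8]
-3 → extends → [-8, -3]
-4 → replaces -3 → [-8, -4]
-12 → replaces -8 → [-12, -4]
-11 → replaces -4 → [-12, -11]
-2 → extends → [-12, -11, -2]
-5 → replaces -2 → [-12, -11, -5]
-1 → extends → [-12, -11, -5, -1]
-9 → replaces -5 → [-12, -11, -9, -1]
-6 → replaces -1 → [-12, -11, -9, -6]
-7 → replaces -6 → [-12, -11, -9, -7]
-10 → replaces -9 → [-12, -11, -10, -7]
Four tails, so the longest strictly decreasing subsequence of the original has length 4.

4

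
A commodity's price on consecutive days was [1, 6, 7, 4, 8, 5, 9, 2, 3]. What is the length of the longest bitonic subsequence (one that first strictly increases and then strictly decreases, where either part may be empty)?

6

inc[i] = longest strictly increasing subsequence ending at i; dec[i] = longest strictly decreasing subsequence starting at i:
i:     1 2 3 4 5 6 7 8 9
a[i]:  1 6 7 4 8 5 9 2 3
inc:   1 2 3 2 4 3 5 2 3
dec:   1 3 3 2 3 2 2 1 1
Best peak at i=5 (value 8): inc=4, dec=3, length 4+3−1 = 6.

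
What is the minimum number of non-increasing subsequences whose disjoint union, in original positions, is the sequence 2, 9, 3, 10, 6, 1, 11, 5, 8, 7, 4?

4

Place each on the leftmost legal pile:
2 → new pile 1 (tops now [2])
9 → new pile 2 (tops now [2, 9])
3 → pile 2 (tops now [2, 3])
10 → new pile 3 (tops now [2, 3, 10])
6 → pile 3 (tops now [2, 3, 6])
1 → pile 1 (tops now [1, 3, 6])
11 → new pile 4 (tops now [1, 3, 6, 11])
5 → pile 3 (tops now [1, 3, 5, 11])
8 → pile 4 (tops now [1, 3, 5, 8])
7 → pile 4 (tops now [1, 3, 5, 7])
4 → pile 3 (tops now [1, 3, 4, 7])
Four piles.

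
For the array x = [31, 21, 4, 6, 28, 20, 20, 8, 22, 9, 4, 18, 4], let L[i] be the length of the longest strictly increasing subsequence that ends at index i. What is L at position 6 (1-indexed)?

3

dp[i] = 1 + max{dp[j] : j<i, x[j]<x[i]} (or 1 if no such j):
i:      1  2  3  4  5  6  7  8  9 10 11 12 13
x[i]:  31 21  4  6 28 20 20  8 22  9  4 18  4
dp:     1  1  1  2  3  3  3  3  4  4  1  5  1
At index 6 the value is 3.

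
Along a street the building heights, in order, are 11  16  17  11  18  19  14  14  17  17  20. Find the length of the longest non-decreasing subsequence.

Track the smallest tail for each achievable length (allowing ties):
11 → extends → [11]
16 → extends → [11, 16]
17 → extends → [11, 16, 17]
11 → replaces 16 → [11, 11, 17]
18 → extends → [11, 11, 17, 18]
19 → extends → [11, 11, 17, 18, 19]
14 → replaces 17 → [11, 11, 14, 18, 19]
14 → replaces 18 → [11, 11, 14, 14, 19]
17 → replaces 19 → [11, 11, 14, 14, 17]
17 → extends → [11, 11, 14, 14, 17, 17]
20 → extends → [11, 11, 14, 14, 17, 17, 20]
Seven tails, so the longest non-decreasing subsequence has length 7 (e.g. 11, 11, 14, 14, 17, 17, 20).

7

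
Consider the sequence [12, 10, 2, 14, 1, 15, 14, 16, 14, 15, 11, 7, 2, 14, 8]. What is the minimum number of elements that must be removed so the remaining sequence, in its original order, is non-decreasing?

10

Fewest deletions = n − (longest non-decreasing subsequence).
Patience tails:
12 → extends → [12]
10 → replaces 12 → [10]
2 → replaces 10 → [2]
14 → extends → [2, 14]
1 → replaces 2 → [1, 14]
15 → extends → [1, 14, 15]
14 → replaces 15 → [1, 14, 14]
16 → extends → [1, 14, 14, 16]
14 → replaces 16 → [1, 14, 14, 14]
15 → extends → [1, 14, 14, 14, 15]
11 → replaces 14 → [1, 11, 14, 14, 15]
7 → replaces 11 → [1, 7, 14, 14, 15]
2 → replaces 7 → [1, 2, 14, 14, 15]
14 → replaces 15 → [1, 2, 14, 14, 14]
8 → replaces 14 → [1, 2, 8, 14, 14]
Longest non-decreasing subsequence has length 5, so deletions = 15 − 5 = 10.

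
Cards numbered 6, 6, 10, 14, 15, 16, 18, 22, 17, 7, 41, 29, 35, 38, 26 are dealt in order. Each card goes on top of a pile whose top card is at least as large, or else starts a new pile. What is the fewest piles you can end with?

10

The minimum number of non-increasing subsequences covering a sequence equals the length of its longest strictly increasing subsequence.
LIS length is 10 (e.g. 6, 10, 14, 15, 16, 18, 22, 29, 35, 38), so 10 piles are needed.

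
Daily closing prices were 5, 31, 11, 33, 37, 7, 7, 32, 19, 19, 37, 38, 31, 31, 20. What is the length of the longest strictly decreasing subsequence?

Let dp[i] be the longest strictly decreasing subsequence ending at i:
i:      1  2  3  4  5  6  7  8  9 10 11 12 13 14 15
a[i]:   5 31 11 33 37  7  7 32 19 19 37 38 31 31 20
dp:     1  1  2  1  1  3  3  2  3  3  1  1  3  3  4
Maximum is 4.

4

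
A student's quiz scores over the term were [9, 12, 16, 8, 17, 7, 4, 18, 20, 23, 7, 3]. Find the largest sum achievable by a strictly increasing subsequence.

115

Let S[i] be the best sum of a strictly increasing subsequence ending at i:
i:       1   2   3   4   5   6   7   8   9  10  11  12
a[i]:    9  12  16   8  17   7   4  18  20  23   7   3
S:       9  21  37   8  54   7   4  72  92 115  11   3
Maximum is 115 (e.g. 9 + 12 + 16 + 17 + 18 + 20 + 23).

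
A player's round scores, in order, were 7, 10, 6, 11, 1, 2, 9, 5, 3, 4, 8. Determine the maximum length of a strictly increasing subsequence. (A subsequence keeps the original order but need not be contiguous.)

Track the smallest tail for each achievable length (strict):
7 → extends → [7]
10 → extends → [7, 10]
6 → replaces 7 → [6, 10]
11 → extends → [6, 10, 11]
1 → replaces 6 → [1, 10, 11]
2 → replaces 10 → [1, 2, 11]
9 → replaces 11 → [1, 2, 9]
5 → replaces 9 → [1, 2, 5]
3 → replaces 5 → [1, 2, 3]
4 → extends → [1, 2, 3, 4]
8 → extends → [1, 2, 3, 4, 8]
Five tails, so the longest strictly increasing subsequence has length 5 (e.g. 1, 2, 3, 4, 8).

5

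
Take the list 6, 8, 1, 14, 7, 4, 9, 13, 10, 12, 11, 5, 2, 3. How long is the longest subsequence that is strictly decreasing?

Negate each value so 'decreasing' becomes 'increasing', then run patience tails on the negated sequence:
-6 → extends → [-6]
-8 → replaces -6 → [-8]
-1 → extends → [-8, -1]
-14 → replaces -8 → [-14, -1]
-7 → replaces -1 → [-14, -7]
-4 → extends → [-14, -7, -4]
-9 → replaces -7 → [-14, -9, -4]
-13 → replaces -9 → [-14, -13, -4]
-10 → replaces -4 → [-14, -13, -10]
-12 → replaces -10 → [-14, -13, -12]
-11 → extends → [-14, -13, -12, -11]
-5 → extends → [-14, -13, -12, -11, -5]
-2 → extends → [-14, -13, -12, -11, -5, -2]
-3 → replaces -2 → [-14, -13, -12, -11, -5, -3]
Six tails, so the longest strictly decreasing subsequence of the original has length 6.

6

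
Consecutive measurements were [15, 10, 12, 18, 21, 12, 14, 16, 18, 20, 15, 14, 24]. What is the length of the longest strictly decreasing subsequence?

4

Let dp[i] be the longest strictly decreasing subsequence ending at i:
i:      1  2  3  4  5  6  7  8  9 10 11 12 13
a[i]:  15 10 12 18 21 12 14 16 18 20 15 14 24
dp:     1  2  2  1  1  2  2  2  2  2  3  4  1
Maximum is 4.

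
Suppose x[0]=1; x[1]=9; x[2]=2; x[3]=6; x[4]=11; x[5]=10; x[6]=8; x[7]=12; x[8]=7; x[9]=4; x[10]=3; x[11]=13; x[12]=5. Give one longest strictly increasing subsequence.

1, 2, 6, 11, 12, 13

Patience tails give the LIS length; then backtrack through the dp parents:
1 → extends → [1]
9 → extends → [1, 9]
2 → replaces 9 → [1, 2]
6 → extends → [1, 2, 6]
11 → extends → [1, 2, 6, 11]
10 → replaces 11 → [1, 2, 6, 10]
8 → replaces 10 → [1, 2, 6, 8]
12 → extends → [1, 2, 6, 8, 12]
7 → replaces 8 → [1, 2, 6, 7, 12]
4 → replaces 6 → [1, 2, 4, 7, 12]
3 → replaces 4 → [1, 2, 3, 7, 12]
13 → extends → [1, 2, 3, 7, 12, 13]
5 → replaces 7 → [1, 2, 3, 5, 12, 13]
Length 6; one witness is 1, 2, 6, 11, 12, 13.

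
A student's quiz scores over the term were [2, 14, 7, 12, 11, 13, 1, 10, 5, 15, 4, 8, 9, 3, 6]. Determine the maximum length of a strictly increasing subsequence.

Track the smallest tail for each achievable length (strict):
2 → extends → [2]
14 → extends → [2, 14]
7 → replaces 14 → [2, 7]
12 → extends → [2, 7, 12]
11 → replaces 12 → [2, 7, 11]
13 → extends → [2, 7, 11, 13]
1 → replaces 2 → [1, 7, 11, 13]
10 → replaces 11 → [1, 7, 10, 13]
5 → replaces 7 → [1, 5, 10, 13]
15 → extends → [1, 5, 10, 13, 15]
4 → replaces 5 → [1, 4, 10, 13, 15]
8 → replaces 10 → [1, 4, 8, 13, 15]
9 → replaces 13 → [1, 4, 8, 9, 15]
3 → replaces 4 → [1, 3, 8, 9, 15]
6 → replaces 8 → [1, 3, 6, 9, 15]
Five tails, so the longest strictly increasing subsequence has length 5 (e.g. 2, 7, 12, 13, 15).

5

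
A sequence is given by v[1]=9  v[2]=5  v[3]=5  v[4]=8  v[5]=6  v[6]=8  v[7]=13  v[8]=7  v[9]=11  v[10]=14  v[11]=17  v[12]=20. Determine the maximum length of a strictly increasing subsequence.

7

Track the smallest tail for each achievable length (strict):
9 → extends → [9]
5 → replaces 9 → [5]
5 → already a tail → [5]
8 → extends → [5, 8]
6 → replaces 8 → [5, 6]
8 → extends → [5, 6, 8]
13 → extends → [5, 6, 8, 13]
7 → replaces 8 → [5, 6, 7, 13]
11 → replaces 13 → [5, 6, 7, 11]
14 → extends → [5, 6, 7, 11, 14]
17 → extends → [5, 6, 7, 11, 14, 17]
20 → extends → [5, 6, 7, 11, 14, 17, 20]
Seven tails, so the longest strictly increasing subsequence has length 7 (e.g. 5, 6, 8, 13, 14, 17, 20).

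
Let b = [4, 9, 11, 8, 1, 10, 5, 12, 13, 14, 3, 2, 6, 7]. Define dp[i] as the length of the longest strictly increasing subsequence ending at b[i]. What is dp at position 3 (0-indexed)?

2

dp[i] = 1 + max{dp[j] : j<i, b[j]<b[i]} (or 1 if no such j):
i:      0  1  2  3  4  5  6  7  8  9 10 11 12 13
b[i]:   4  9 11  8  1 10  5 12 13 14  3  2  6  7
dp:     1  2  3  2  1  3  2  4  5  6  2  2  3  4
At index 3 the value is 2.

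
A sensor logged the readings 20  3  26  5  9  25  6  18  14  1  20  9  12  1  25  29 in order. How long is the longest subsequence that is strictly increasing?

Track the smallest tail for each achievable length (strict):
20 → extends → [20]
3 → replaces 20 → [3]
26 → extends → [3, 26]
5 → replaces 26 → [3, 5]
9 → extends → [3, 5, 9]
25 → extends → [3, 5, 9, 25]
6 → replaces 9 → [3, 5, 6, 25]
18 → replaces 25 → [3, 5, 6, 18]
14 → replaces 18 → [3, 5, 6, 14]
1 → replaces 3 → [1, 5, 6, 14]
20 → extends → [1, 5, 6, 14, 20]
9 → replaces 14 → [1, 5, 6, 9, 20]
12 → replaces 20 → [1, 5, 6, 9, 12]
1 → already a tail → [1, 5, 6, 9, 12]
25 → extends → [1, 5, 6, 9, 12, 25]
29 → extends → [1, 5, 6, 9, 12, 25, 29]
Seven tails, so the longest strictly increasing subsequence has length 7 (e.g. 3, 5, 9, 18, 20, 25, 29).

7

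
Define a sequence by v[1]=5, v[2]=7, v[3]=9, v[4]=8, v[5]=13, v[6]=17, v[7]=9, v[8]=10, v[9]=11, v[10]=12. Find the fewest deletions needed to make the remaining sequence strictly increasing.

3

Fewest deletions = n − (longest strictly increasing subsequence).
Patience tails:
5 → extends → [5]
7 → extends → [5, 7]
9 → extends → [5, 7, 9]
8 → replaces 9 → [5, 7, 8]
13 → extends → [5, 7, 8, 13]
17 → extends → [5, 7, 8, 13, 17]
9 → replaces 13 → [5, 7, 8, 9, 17]
10 → replaces 17 → [5, 7, 8, 9, 10]
11 → extends → [5, 7, 8, 9, 10, 11]
12 → extends → [5, 7, 8, 9, 10, 11, 12]
Longest strictly increasing subsequence has length 7, so deletions = 10 − 7 = 3.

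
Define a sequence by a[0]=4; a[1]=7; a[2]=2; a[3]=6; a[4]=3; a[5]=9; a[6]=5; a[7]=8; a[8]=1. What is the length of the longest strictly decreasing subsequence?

4

Let dp[i] be the longest strictly decreasing subsequence ending at i:
i:     0 1 2 3 4 5 6 7 8
a[i]:  4 7 2 6 3 9 5 8 1
dp:    1 1 2 2 3 1 3 2 4
Maximum is 4.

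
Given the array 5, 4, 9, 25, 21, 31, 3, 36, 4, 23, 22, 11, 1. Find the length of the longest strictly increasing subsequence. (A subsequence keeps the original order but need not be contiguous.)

5

Track the smallest tail for each achievable length (strict):
5 → extends → [5]
4 → replaces 5 → [4]
9 → extends → [4, 9]
25 → extends → [4, 9, 25]
21 → replaces 25 → [4, 9, 21]
31 → extends → [4, 9, 21, 31]
3 → replaces 4 → [3, 9, 21, 31]
36 → extends → [3, 9, 21, 31, 36]
4 → replaces 9 → [3, 4, 21, 31, 36]
23 → replaces 31 → [3, 4, 21, 23, 36]
22 → replaces 23 → [3, 4, 21, 22, 36]
11 → replaces 21 → [3, 4, 11, 22, 36]
1 → replaces 3 → [1, 4, 11, 22, 36]
Five tails, so the longest strictly increasing subsequence has length 5 (e.g. 5, 9, 25, 31, 36).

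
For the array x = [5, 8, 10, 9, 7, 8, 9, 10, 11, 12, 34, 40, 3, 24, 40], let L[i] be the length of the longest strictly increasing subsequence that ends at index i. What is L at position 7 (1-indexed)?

dp[i] = 1 + max{dp[j] : j<i, x[j]<x[i]} (or 1 if no such j):
i:      1  2  3  4  5  6  7  8  9 10 11 12 13 14 15
x[i]:   5  8 10  9  7  8  9 10 11 12 34 40  3 24 40
dp:     1  2  3  3  2  3  4  5  6  7  8  9  1  8  9
At index 7 the value is 4.

4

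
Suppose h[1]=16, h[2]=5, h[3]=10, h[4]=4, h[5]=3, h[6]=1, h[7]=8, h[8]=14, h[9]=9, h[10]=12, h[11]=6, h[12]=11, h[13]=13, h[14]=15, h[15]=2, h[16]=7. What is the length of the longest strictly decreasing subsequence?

5

Negate each value so 'decreasing' becomes 'increasing', then run patience tails on the negated sequence:
-16 → extends → [-16]
-5 → extends → [-16, -5]
-10 → replaces -5 → [-16, -10]
-4 → extends → [-16, -10, -4]
-3 → extends → [-16, -10, -4, -3]
-1 → extends → [-16, -10, -4, -3, -1]
-8 → replaces -4 → [-16, -10, -8, -3, -1]
-14 → replaces -10 → [-16, -14, -8, -3, -1]
-9 → replaces -8 → [-16, -14, -9, -3, -1]
-12 → replaces -9 → [-16, -14, -12, -3, -1]
-6 → replaces -3 → [-16, -14, -12, -6, -1]
-11 → replaces -6 → [-16, -14, -12, -11, -1]
-13 → replaces -12 → [-16, -14, -13, -11, -1]
-15 → replaces -14 → [-16, -15, -13, -11, -1]
-2 → replaces -1 → [-16, -15, -13, -11, -2]
-7 → replaces -2 → [-16, -15, -13, -11, -7]
Five tails, so the longest strictly decreasing subsequence of the original has length 5.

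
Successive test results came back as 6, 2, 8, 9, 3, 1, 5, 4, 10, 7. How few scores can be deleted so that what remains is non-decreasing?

6

Fewest deletions = n − (longest non-decreasing subsequence).
Patience tails:
6 → extends → [6]
2 → replaces 6 → [2]
8 → extends → [2, 8]
9 → extends → [2, 8, 9]
3 → replaces 8 → [2, 3, 9]
1 → replaces 2 → [1, 3, 9]
5 → replaces 9 → [1, 3, 5]
4 → replaces 5 → [1, 3, 4]
10 → extends → [1, 3, 4, 10]
7 → replaces 10 → [1, 3, 4, 7]
Longest non-decreasing subsequence has length 4, so deletions = 10 − 4 = 6.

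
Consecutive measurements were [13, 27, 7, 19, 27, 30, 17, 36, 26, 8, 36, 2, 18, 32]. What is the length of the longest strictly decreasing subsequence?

Negate each value so 'decreasing' becomes 'increasing', then run patience tails on the negated sequence:
-13 → extends → [-13]
-27 → replaces -13 → [-27]
-7 → extends → [-27, -7]
-19 → replaces -7 → [-27, -19]
-27 → already a tail → [-27, -19]
-30 → replaces -27 → [-30, -19]
-17 → extends → [-30, -19, -17]
-36 → replaces -30 → [-36, -19, -17]
-26 → replaces -19 → [-36, -26, -17]
-8 → extends → [-36, -26, -17, -8]
-36 → already a tail → [-36, -26, -17, -8]
-2 → extends → [-36, -26, -17, -8, -2]
-18 → replaces -17 → [-36, -26, -18, -8, -2]
-32 → replaces -26 → [-36, -32, -18, -8, -2]
Five tails, so the longest strictly decreasing subsequence of the original has length 5.

5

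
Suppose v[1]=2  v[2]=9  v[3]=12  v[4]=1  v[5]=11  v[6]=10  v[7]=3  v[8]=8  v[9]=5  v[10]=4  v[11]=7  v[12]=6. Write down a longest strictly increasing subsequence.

Patience tails give the LIS length; then backtrack through the dp parents:
2 → extends → [2]
9 → extends → [2, 9]
12 → extends → [2, 9, 12]
1 → replaces 2 → [1, 9, 12]
11 → replaces 12 → [1, 9, 11]
10 → replaces 11 → [1, 9, 10]
3 → replaces 9 → [1, 3, 10]
8 → replaces 10 → [1, 3, 8]
5 → replaces 8 → [1, 3, 5]
4 → replaces 5 → [1, 3, 4]
7 → extends → [1, 3, 4, 7]
6 → replaces 7 → [1, 3, 4, 6]
Length 4; one witness is 2, 3, 5, 7.

2, 3, 5, 7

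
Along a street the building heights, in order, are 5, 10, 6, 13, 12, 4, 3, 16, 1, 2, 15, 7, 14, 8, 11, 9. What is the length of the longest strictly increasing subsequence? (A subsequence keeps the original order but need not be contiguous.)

5

Track the smallest tail for each achievable length (strict):
5 → extends → [5]
10 → extends → [5, 10]
6 → replaces 10 → [5, 6]
13 → extends → [5, 6, 13]
12 → replaces 13 → [5, 6, 12]
4 → replaces 5 → [4, 6, 12]
3 → replaces 4 → [3, 6, 12]
16 → extends → [3, 6, 12, 16]
1 → replaces 3 → [1, 6, 12, 16]
2 → replaces 6 → [1, 2, 12, 16]
15 → replaces 16 → [1, 2, 12, 15]
7 → replaces 12 → [1, 2, 7, 15]
14 → replaces 15 → [1, 2, 7, 14]
8 → replaces 14 → [1, 2, 7, 8]
11 → extends → [1, 2, 7, 8, 11]
9 → replaces 11 → [1, 2, 7, 8, 9]
Five tails, so the longest strictly increasing subsequence has length 5 (e.g. 5, 6, 7, 8, 11).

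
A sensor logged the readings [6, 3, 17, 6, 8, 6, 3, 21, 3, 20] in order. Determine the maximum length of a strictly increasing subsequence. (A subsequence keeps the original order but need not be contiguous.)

4

Let dp[i] be the length of the longest such subsequence ending at index i:
i:      1  2  3  4  5  6  7  8  9 10
a[i]:   6  3 17  6  8  6  3 21  3 20
dp:     1  1  2  2  3  2  1  4  1  4
Maximum dp value is 4.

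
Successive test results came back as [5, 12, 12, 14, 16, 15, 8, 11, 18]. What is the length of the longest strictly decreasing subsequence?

3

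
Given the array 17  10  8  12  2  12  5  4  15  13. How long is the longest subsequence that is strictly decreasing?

5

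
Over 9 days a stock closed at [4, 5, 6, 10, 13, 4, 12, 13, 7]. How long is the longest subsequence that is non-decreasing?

6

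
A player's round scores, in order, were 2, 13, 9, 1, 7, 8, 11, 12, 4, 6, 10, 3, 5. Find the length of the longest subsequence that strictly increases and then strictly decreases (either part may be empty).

7

inc[i] = longest strictly increasing subsequence ending at i; dec[i] = longest strictly decreasing subsequence starting at i:
i:      1  2  3  4  5  6  7  8  9 10 11 12 13
a[i]:   2 13  9  1  7  8 11 12  4  6 10  3  5
inc:    1  2  2  1  2  3  4  5  2  3  4  2  3
dec:    2  5  4  1  3  3  3  3  2  2  2  1  1
Best peak at i=8 (value 12): inc=5, dec=3, length 5+3−1 = 7.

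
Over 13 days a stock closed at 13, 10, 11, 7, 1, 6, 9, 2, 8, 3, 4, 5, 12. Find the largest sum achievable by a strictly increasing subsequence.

Let S[i] be the best sum of a strictly increasing subsequence ending at i:
i:      1  2  3  4  5  6  7  8  9 10 11 12 13
a[i]:  13 10 11  7  1  6  9  2  8  3  4  5 12
S:     13 10 21  7  1  7 16  3 15  6 10 15 33
Maximum is 33 (e.g. 10 + 11 + 12).

33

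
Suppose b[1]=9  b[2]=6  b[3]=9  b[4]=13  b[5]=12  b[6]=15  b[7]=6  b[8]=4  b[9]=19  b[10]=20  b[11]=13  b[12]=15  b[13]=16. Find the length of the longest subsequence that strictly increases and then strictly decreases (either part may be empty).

inc[i] = longest strictly increasing subsequence ending at i; dec[i] = longest strictly decreasing subsequence starting at i:
i:      1  2  3  4  5  6  7  8  9 10 11 12 13
b[i]:   9  6  9 13 12 15  6  4 19 20 13 15 16
inc:    1  1  2  3  3  4  1  1  5  6  4  5  6
dec:    3  2  3  4  3  3  2  1  2  2  1  1  1
Best peak at i=10 (value 20): inc=6, dec=2, length 6+2−1 = 7.

7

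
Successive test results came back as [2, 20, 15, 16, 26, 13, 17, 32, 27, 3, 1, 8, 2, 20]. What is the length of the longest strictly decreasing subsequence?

Negate each value so 'decreasing' becomes 'increasing', then run patience tails on the negated sequence:
-2 → extends → [-2]
-20 → replaces -2 → [-20]
-15 → extends → [-20, -15]
-16 → replaces -15 → [-20, -16]
-26 → replaces -20 → [-26, -16]
-13 → extends → [-26, -16, -13]
-17 → replaces -16 → [-26, -17, -13]
-32 → replaces -26 → [-32, -17, -13]
-27 → replaces -17 → [-32, -27, -13]
-3 → extends → [-32, -27, -13, -3]
-1 → extends → [-32, -27, -13, -3, -1]
-8 → replaces -3 → [-32, -27, -13, -8, -1]
-2 → replaces -1 → [-32, -27, -13, -8, -2]
-20 → replaces -13 → [-32, -27, -20, -8, -2]
Five tails, so the longest strictly decreasing subsequence of the original has length 5.

5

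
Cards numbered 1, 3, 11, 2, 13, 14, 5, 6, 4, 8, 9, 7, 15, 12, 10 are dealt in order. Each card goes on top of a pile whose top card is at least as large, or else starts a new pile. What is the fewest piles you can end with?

7

Place each on the leftmost legal pile:
1 → new pile 1 (tops now [1])
3 → new pile 2 (tops now [1, 3])
11 → new pile 3 (tops now [1, 3, 11])
2 → pile 2 (tops now [1, 2, 11])
13 → new pile 4 (tops now [1, 2, 11, 13])
14 → new pile 5 (tops now [1, 2, 11, 13, 14])
5 → pile 3 (tops now [1, 2, 5, 13, 14])
6 → pile 4 (tops now [1, 2, 5, 6, 14])
4 → pile 3 (tops now [1, 2, 4, 6, 14])
8 → pile 5 (tops now [1, 2, 4, 6, 8])
9 → new pile 6 (tops now [1, 2, 4, 6, 8, 9])
7 → pile 5 (tops now [1, 2, 4, 6, 7, 9])
15 → new pile 7 (tops now [1, 2, 4, 6, 7, 9, 15])
12 → pile 7 (tops now [1, 2, 4, 6, 7, 9, 12])
10 → pile 7 (tops now [1, 2, 4, 6, 7, 9, 10])
Seven piles.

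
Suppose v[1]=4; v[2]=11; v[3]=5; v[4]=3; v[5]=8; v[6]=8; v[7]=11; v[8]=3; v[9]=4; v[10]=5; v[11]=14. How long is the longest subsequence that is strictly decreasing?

3

Let dp[i] be the longest strictly decreasing subsequence ending at i:
i:      1  2  3  4  5  6  7  8  9 10 11
v[i]:   4 11  5  3  8  8 11  3  4  5 14
dp:     1  1  2  3  2  2  1  3  3  3  1
Maximum is 3.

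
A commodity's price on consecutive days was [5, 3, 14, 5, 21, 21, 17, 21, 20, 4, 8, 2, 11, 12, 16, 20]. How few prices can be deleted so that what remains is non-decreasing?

Fewest deletions = n − (longest non-decreasing subsequence).
Patience tails:
5 → extends → [5]
3 → replaces 5 → [3]
14 → extends → [3, 14]
5 → replaces 14 → [3, 5]
21 → extends → [3, 5, 21]
21 → extends → [3, 5, 21, 21]
17 → replaces 21 → [3, 5, 17, 21]
21 → extends → [3, 5, 17, 21, 21]
20 → replaces 21 → [3, 5, 17, 20, 21]
4 → replaces 5 → [3, 4, 17, 20, 21]
8 → replaces 17 → [3, 4, 8, 20, 21]
2 → replaces 3 → [2, 4, 8, 20, 21]
11 → replaces 20 → [2, 4, 8, 11, 21]
12 → replaces 21 → [2, 4, 8, 11, 12]
16 → extends → [2, 4, 8, 11, 12, 16]
20 → extends → [2, 4, 8, 11, 12, 16, 20]
Longest non-decreasing subsequence has length 7, so deletions = 16 − 7 = 9.

9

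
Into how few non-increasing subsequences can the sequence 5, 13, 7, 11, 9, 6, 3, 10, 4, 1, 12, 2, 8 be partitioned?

5

The minimum number of non-increasing subsequences covering a sequence equals the length of its longest strictly increasing subsequence.
LIS length is 5 (e.g. 5, 7, 9, 10, 12), so 5 piles are needed.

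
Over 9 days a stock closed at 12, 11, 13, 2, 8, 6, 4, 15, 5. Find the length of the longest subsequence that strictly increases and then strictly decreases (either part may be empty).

5

inc[i] = longest strictly increasing subsequence ending at i; dec[i] = longest strictly decreasing subsequence starting at i:
i:      1  2  3  4  5  6  7  8  9
a[i]:  12 11 13  2  8  6  4 15  5
inc:    1  1  2  1  2  2  2  3  3
dec:    5  4  4  1  3  2  1  2  1
Best peak at i=1 (value 12): inc=1, dec=5, length 1+5−1 = 5.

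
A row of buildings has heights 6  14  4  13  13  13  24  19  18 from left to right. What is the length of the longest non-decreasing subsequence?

Track the smallest tail for each achievable length (allowing ties):
6 → extends → [6]
14 → extends → [6, 14]
4 → replaces 6 → [4, 14]
13 → replaces 14 → [4, 13]
13 → extends → [4, 13, 13]
13 → extends → [4, 13, 13, 13]
24 → extends → [4, 13, 13, 13, 24]
19 → replaces 24 → [4, 13, 13, 13, 19]
18 → replaces 19 → [4, 13, 13, 13, 18]
Five tails, so the longest non-decreasing subsequence has length 5 (e.g. 6, 13, 13, 13, 24).

5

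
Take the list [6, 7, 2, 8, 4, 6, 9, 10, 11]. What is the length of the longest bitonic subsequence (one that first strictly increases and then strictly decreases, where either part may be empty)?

inc[i] = longest strictly increasing subsequence ending at i; dec[i] = longest strictly decreasing subsequence starting at i:
i:      1  2  3  4  5  6  7  8  9
a[i]:   6  7  2  8  4  6  9 10 11
inc:    1  2  1  3  2  3  4  5  6
dec:    2  2  1  2  1  1  1  1  1
Best peak at i=9 (value 11): inc=6, dec=1, length 6+1−1 = 6.

6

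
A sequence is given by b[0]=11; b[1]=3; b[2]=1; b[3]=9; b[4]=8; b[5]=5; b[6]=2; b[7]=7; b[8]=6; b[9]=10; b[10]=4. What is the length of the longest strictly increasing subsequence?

4

Track the smallest tail for each achievable length (strict):
11 → extends → [11]
3 → replaces 11 → [3]
1 → replaces 3 → [1]
9 → extends → [1, 9]
8 → replaces 9 → [1, 8]
5 → replaces 8 → [1, 5]
2 → replaces 5 → [1, 2]
7 → extends → [1, 2, 7]
6 → replaces 7 → [1, 2, 6]
10 → extends → [1, 2, 6, 10]
4 → replaces 6 → [1, 2, 4, 10]
Four tails, so the longest strictly increasing subsequence has length 4 (e.g. 3, 5, 7, 10).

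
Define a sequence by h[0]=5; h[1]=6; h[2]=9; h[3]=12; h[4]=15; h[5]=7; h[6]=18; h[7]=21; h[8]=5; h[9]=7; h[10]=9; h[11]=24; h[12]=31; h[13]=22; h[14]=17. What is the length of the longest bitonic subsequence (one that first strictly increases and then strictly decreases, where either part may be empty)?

inc[i] = longest strictly increasing subsequence ending at i; dec[i] = longest strictly decreasing subsequence starting at i:
i:      0  1  2  3  4  5  6  7  8  9 10 11 12 13 14
h[i]:   5  6  9 12 15  7 18 21  5  7  9 24 31 22 17
inc:    1  2  3  4  5  3  6  7  1  3  4  8  9  8  6
dec:    1  2  3  3  3  2  2  2  1  1  1  3  3  2  1
Best peak at i=12 (value 31): inc=9, dec=3, length 9+3−1 = 11.

11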